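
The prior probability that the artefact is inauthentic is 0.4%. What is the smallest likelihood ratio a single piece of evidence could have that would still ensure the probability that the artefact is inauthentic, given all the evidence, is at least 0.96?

5976

Prior odds = 0.004/0.996 = 1/249.
Target odds = 0.96/0.04 = 24.
Required Bayes factor = 24 ÷ (1/249) = 5976.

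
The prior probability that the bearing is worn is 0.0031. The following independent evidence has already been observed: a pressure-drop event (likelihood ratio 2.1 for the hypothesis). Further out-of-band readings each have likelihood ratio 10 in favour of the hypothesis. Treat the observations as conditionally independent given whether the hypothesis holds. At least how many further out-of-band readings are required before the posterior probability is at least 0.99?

Prior odds = 0.0031/0.9969 = 31/9969.
Bayes factor of the evidence already in hand = 2.1.
Odds after that evidence = (31/9969) × 2.1 = 217/33230.
Target odds = 0.99/0.01 = 99.
Need 10ⁿ ≥ 99 ÷ (217/33230) = 3289770/217.
10⁴ = 10000 falls short of 3289770/217 but 10⁵ = 100000 reaches it, so n = 5.

5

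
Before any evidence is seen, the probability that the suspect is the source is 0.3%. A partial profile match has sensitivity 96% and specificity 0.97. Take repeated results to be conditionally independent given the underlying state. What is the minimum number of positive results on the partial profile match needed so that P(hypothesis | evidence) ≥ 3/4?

Prior odds = 0.003/0.997 = 3/997.
False-positive rate = 1 − 0.97 = 0.03; likelihood ratio of a positive = 0.96/0.03 = 32.
Target posterior odds = 0.75/0.25 = 3.
Require 32ⁿ ≥ 3 ÷ (3/997) = 997.
32¹ = 32 falls short of 997 but 32² = 1024 reaches it, so n = 2.

2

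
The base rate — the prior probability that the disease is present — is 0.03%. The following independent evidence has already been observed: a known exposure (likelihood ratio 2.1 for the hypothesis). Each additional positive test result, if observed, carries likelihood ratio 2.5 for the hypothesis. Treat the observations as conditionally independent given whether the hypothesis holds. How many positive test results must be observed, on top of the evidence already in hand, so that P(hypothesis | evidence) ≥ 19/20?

Prior odds = 0.0003/0.9997 = 3/9997.
Bayes factor of the evidence already in hand = 2.1.
Odds after that evidence = (3/9997) × 2.1 = 63/99970.
Target odds = 0.95/0.05 = 19.
Need 2.5ⁿ ≥ 19 ÷ (63/99970) = 1899430/63.
2.5¹¹ = 48828125/2048 falls short of 1899430/63 but 2.5¹² = 244140625/4096 reaches it, so n = 12.

12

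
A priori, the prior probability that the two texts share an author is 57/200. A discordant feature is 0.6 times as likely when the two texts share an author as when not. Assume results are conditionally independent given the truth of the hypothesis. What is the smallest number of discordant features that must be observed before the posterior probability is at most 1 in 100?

Prior odds: 0.285 ÷ 0.715 = 57/143.
Likelihood ratio per discordant feature = 0.6.
Target odds: 0.01 ÷ 0.99 = 1/99.
Need (57/143) × 0.6ⁿ ≤ 1/99, i.e. 0.6ⁿ ≤ 13/513.
0.6⁷ = 2187/78125 is still above 13/513 but 0.6⁸ = 6561/390625 is at or below it, so n = 8.

8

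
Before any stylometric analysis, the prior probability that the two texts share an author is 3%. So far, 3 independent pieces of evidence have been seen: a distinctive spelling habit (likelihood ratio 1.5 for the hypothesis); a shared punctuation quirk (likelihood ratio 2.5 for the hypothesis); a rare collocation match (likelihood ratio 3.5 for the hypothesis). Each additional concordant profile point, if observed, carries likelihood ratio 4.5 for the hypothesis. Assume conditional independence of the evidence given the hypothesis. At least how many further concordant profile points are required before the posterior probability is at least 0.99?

4

Prior odds = 0.03/0.97 = 3/97.
Combined Bayes factor of the evidence already in hand = 1.5 × 2.5 × 3.5 = 13.125.
Odds after that evidence = (3/97) × 13.125 = 315/776.
Target odds = 0.99/0.01 = 99.
Need 4.5ⁿ ≥ 99 ÷ (315/776) = 8536/35.
4.5³ = 91.125 falls short of 8536/35 but 4.5⁴ = 410.0625 reaches it, so n = 4.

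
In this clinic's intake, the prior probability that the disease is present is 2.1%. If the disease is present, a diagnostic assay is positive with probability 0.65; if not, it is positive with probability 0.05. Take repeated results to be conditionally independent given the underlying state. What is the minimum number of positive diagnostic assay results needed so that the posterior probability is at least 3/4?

2

Prior odds = 0.021/0.979 = 21/979.
Likelihood ratio of a positive = 0.65/0.05 = 13.
Target odds: 0.75 ÷ 0.25 = 3.
Require 13ⁿ ≥ 3 ÷ (21/979) = 979/7.
13¹ = 13 falls short of 979/7 but 13² = 169 reaches it, so n = 2.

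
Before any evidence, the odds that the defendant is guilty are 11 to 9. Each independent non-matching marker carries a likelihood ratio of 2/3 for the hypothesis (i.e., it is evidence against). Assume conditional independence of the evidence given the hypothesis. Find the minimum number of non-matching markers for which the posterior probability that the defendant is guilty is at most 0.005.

Prior odds = 11/9.
Likelihood ratio per non-matching marker = 2/3.
Target odds: 0.005 ÷ 0.995 = 1/199.
Require (2/3)ⁿ ≤ 1/199 ÷ (11/9) = 9/2189.
(2/3)¹³ = 8192/1594323 is still above 9/2189 but (2/3)¹⁴ = 16384/4782969 is at or below it, so n = 14.

14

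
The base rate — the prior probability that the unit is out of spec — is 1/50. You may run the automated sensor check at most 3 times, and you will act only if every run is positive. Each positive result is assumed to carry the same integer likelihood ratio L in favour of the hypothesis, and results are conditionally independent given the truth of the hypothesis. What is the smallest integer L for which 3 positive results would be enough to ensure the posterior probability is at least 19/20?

10

Prior odds = 0.02/0.98 = 1/49.
Target odds = 0.95/0.05 = 19.
Need L³ ≥ 19 ÷ (1/49) = 931.
9³ = 729 < 931 ≤ 1000 = 10³, so L = 10.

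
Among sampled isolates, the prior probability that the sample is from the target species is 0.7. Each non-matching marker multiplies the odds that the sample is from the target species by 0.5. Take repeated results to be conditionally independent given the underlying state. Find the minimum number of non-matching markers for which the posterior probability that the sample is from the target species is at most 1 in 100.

8

Prior odds = 0.7/0.3 = 7/3.
Likelihood ratio per non-matching marker = 0.5.
Target posterior odds = 0.01/0.99 = 1/99.
Need (7/3) × 0.5ⁿ ≤ 1/99, i.e. 0.5ⁿ ≤ 1/231.
0.5⁷ = 0.0078125 is still above 1/231 but 0.5⁸ = 0.00390625 is at or below it, so n = 8.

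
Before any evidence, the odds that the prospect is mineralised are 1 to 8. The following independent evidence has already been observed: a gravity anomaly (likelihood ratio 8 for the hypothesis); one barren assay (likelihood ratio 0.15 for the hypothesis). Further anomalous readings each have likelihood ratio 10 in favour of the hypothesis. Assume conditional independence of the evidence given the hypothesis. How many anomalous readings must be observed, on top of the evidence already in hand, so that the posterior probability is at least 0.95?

Prior odds = 0.125.
Combined Bayes factor of the evidence already in hand = 8 × 0.15 = 1.2.
Odds after that evidence = 0.125 × 1.2 = 0.15.
Target odds = 0.95/0.05 = 19.
Need 10ⁿ ≥ 19 ÷ 0.15 = 380/3.
10² = 100 falls short of 380/3 but 10³ = 1000 reaches it, so n = 3.

3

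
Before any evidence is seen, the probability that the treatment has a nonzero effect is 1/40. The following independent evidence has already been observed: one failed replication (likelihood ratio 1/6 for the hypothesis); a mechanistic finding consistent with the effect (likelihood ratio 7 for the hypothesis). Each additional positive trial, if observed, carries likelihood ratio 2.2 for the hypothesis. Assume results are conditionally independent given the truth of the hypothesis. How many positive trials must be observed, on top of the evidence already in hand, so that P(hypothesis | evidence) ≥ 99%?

Prior odds = 0.025/0.975 = 1/39.
Combined Bayes factor of the evidence already in hand = (1/6) × 7 = 7/6.
Odds after that evidence = (1/39) × 7/6 = 7/234.
Target odds = 0.99/0.01 = 99.
Need 2.2ⁿ ≥ 99 ÷ (7/234) = 23166/7.
2.2¹⁰ ≈2655.99 falls short of 23166/7 but 2.2¹¹ ≈5843.18 reaches it, so n = 11.

11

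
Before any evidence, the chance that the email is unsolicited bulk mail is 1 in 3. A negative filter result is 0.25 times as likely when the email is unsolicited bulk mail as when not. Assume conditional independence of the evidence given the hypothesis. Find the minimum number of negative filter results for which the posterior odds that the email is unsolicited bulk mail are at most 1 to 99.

Prior odds: (1/3) ÷ (2/3) = 0.5.
Likelihood ratio per negative filter result = 0.25.
Target odds = 1/99.
Require 0.25ⁿ ≤ 1/99 ÷ 0.5 = 2/99.
0.25² = 0.0625 is still above 2/99 but 0.25³ = 0.015625 is at or below it, so n = 3.

3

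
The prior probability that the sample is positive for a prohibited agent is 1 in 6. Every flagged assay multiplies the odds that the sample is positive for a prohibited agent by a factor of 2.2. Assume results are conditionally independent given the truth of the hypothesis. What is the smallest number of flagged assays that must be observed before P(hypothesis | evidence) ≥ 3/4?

Prior odds: (1/6) ÷ (5/6) = 0.2.
Likelihood ratio per flagged assay = 2.2.
Target posterior odds = 0.75/0.25 = 3.
Require 2.2ⁿ ≥ 3 ÷ 0.2 = 15.
2.2³ = 10.648 falls short of 15 but 2.2⁴ = 23.4256 reaches it, so n = 4.

4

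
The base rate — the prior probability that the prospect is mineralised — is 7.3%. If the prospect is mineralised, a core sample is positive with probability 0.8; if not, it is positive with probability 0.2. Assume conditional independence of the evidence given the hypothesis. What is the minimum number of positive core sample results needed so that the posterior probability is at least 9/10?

4

Prior odds = 0.073/0.927 = 73/927.
Likelihood ratio of a positive = 0.8/0.2 = 4.
Target odds: 0.9 ÷ 0.1 = 9.
Require 4ⁿ ≥ 9 ÷ (73/927) = 8343/73.
4³ = 64 falls short of 8343/73 but 4⁴ = 256 reaches it, so n = 4.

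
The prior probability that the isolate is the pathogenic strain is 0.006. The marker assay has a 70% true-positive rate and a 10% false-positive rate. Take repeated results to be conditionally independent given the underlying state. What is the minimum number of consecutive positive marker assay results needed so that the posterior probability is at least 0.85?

Prior odds = 0.006/0.994 = 3/497.
Likelihood ratio of a positive result = 0.7/0.1 = 7.
Target posterior odds = 0.85/0.15 = 17/3.
Require 7ⁿ ≥ 17/3 ÷ (3/497) = 8449/9.
7³ = 343 falls short of 8449/9 but 7⁴ = 2401 reaches it, so n = 4.

4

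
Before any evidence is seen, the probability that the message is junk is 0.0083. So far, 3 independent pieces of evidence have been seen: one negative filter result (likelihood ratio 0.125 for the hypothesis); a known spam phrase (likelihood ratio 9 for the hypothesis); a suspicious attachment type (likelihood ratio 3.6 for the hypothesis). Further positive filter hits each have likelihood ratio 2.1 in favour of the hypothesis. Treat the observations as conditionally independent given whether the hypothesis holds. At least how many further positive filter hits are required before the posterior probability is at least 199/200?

Prior odds = 0.0083/0.9917 = 83/9917.
Combined Bayes factor of the evidence already in hand = 0.125 × 9 × 3.6 = 4.05.
Odds after that evidence = (83/9917) × 4.05 = 6723/198340.
Target odds = 0.995/0.005 = 199.
Need 2.1ⁿ ≥ 199 ÷ (6723/198340) = 39469660/6723.
2.1¹¹ ≈3502.78 falls short of 39469660/6723 but 2.1¹² ≈7355.83 reaches it, so n = 12.

12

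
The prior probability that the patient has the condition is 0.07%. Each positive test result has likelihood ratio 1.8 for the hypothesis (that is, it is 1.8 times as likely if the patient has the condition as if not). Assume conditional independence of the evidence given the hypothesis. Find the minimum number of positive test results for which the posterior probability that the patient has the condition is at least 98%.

Prior odds = 0.0007/0.9993 = 7/9993.
Likelihood ratio per positive test result = 1.8.
Target odds: 0.98 ÷ 0.02 = 49.
Require 1.8ⁿ ≥ 49 ÷ (7/9993) = 69951.
1.8¹⁸ ≈39346.4 falls short of 69951 but 1.8¹⁹ ≈70823.5 reaches it, so n = 19.

19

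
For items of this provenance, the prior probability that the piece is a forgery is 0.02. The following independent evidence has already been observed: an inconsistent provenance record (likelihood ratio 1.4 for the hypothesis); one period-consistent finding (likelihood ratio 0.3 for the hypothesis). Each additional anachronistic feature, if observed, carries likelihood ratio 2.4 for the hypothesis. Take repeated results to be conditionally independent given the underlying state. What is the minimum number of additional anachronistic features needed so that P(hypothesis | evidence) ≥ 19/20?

Prior odds = 0.02/0.98 = 1/49.
Combined Bayes factor of the evidence already in hand = 1.4 × 0.3 = 0.42.
Odds after that evidence = (1/49) × 0.42 = 3/350.
Target odds = 0.95/0.05 = 19.
Need 2.4ⁿ ≥ 19 ÷ (3/350) = 6650/3.
2.4⁸ = 429981696/390625 falls short of 6650/3 but 2.4⁹ ≈2641.81 reaches it, so n = 9.

9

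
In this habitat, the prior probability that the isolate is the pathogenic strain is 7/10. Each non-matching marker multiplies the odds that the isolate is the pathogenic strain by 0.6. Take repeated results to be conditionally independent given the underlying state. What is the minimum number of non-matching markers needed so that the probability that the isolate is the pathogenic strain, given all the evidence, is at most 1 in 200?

Prior odds: 0.7 ÷ 0.3 = 7/3.
Likelihood ratio per non-matching marker = 0.6.
Target posterior odds = 0.005/0.995 = 1/199.
Need (7/3) × 0.6ⁿ ≤ 1/199, i.e. 0.6ⁿ ≤ 3/1393.
0.6¹² = 531441/244140625 is still above 3/1393 but 0.6¹³ ≈0.00130607 is at or below it, so n = 13.

13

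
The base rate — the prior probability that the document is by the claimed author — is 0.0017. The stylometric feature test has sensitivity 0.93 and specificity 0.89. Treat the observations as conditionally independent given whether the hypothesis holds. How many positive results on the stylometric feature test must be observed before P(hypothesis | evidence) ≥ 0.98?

Prior odds: 0.0017 ÷ 0.9983 = 17/9983.
False-positive rate = 1 − 0.89 = 0.11; likelihood ratio of a positive = 0.93/0.11 = 93/11.
Target odds: 0.98 ÷ 0.02 = 49.
Need (17/9983) × (93/11)ⁿ ≥ 49, i.e. (93/11)ⁿ ≥ 489167/17.
(93/11)⁴ = 74805201/14641 falls short of 489167/17 but (93/11)⁵ ≈43196.8 reaches it, so n = 5.

5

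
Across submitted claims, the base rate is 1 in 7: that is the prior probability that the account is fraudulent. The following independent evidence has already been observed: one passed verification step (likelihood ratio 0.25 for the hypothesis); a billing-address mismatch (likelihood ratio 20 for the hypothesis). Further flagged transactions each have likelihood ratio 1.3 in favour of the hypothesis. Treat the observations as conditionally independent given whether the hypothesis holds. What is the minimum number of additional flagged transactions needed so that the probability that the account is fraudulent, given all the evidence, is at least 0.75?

Prior odds = (1/7)/(6/7) = 1/6.
Combined Bayes factor of the evidence already in hand = 0.25 × 20 = 5.
Odds after that evidence = (1/6) × 5 = 5/6.
Target odds = 0.75/0.25 = 3.
Need 1.3ⁿ ≥ 3 ÷ (5/6) = 3.6.
1.3⁴ = 2.8561 falls short of 3.6 but 1.3⁵ = 371293/100000 reaches it, so n = 5.

5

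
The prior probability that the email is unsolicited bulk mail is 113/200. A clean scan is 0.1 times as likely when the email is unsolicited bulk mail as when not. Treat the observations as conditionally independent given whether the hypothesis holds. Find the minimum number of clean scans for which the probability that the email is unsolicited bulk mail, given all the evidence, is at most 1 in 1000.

Prior odds = 0.565/0.435 = 113/87.
Likelihood ratio per clean scan = 0.1.
Target posterior odds = 0.001/0.999 = 1/999.
Require 0.1ⁿ ≤ 1/999 ÷ (113/87) = 29/37629.
0.1³ = 0.001 is still above 29/37629 but 0.1⁴ = 0.0001 is at or below it, so n = 4.

4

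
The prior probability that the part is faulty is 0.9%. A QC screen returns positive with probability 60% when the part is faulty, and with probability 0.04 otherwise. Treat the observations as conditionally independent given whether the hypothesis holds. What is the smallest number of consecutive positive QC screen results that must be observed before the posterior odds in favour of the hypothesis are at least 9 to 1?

Prior odds: 0.009 ÷ 0.991 = 9/991.
Likelihood ratio of a positive result = 0.6/0.04 = 15.
Target odds = 9.
Require 15ⁿ ≥ 9 ÷ (9/991) = 991.
15² = 225 falls short of 991 but 15³ = 3375 reaches it, so n = 3.

3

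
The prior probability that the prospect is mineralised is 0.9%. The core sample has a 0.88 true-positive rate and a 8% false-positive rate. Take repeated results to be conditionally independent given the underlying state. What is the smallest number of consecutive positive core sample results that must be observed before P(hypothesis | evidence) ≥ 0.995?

Prior odds: 0.009 ÷ 0.991 = 9/991.
Likelihood ratio of a positive result = 0.88/0.08 = 11.
Target odds: 0.995 ÷ 0.005 = 199.
Need (9/991) × 11ⁿ ≥ 199, i.e. 11ⁿ ≥ 197209/9.
11⁴ = 14641 falls short of 197209/9 but 11⁵ = 161051 reaches it, so n = 5.

5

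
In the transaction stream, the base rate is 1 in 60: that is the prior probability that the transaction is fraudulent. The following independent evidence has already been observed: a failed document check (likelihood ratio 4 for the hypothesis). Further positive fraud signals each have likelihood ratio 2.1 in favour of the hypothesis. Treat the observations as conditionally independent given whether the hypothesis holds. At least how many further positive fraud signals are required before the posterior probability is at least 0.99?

10

Prior odds = (1/60)/(59/60) = 1/59.
Bayes factor of the evidence already in hand = 4.
Odds after that evidence = (1/59) × 4 = 4/59.
Target odds = 0.99/0.01 = 99.
Need 2.1ⁿ ≥ 99 ÷ (4/59) = 1460.25.
2.1⁹ ≈794.28 falls short of 1460.25 but 2.1¹⁰ ≈1667.99 reaches it, so n = 10.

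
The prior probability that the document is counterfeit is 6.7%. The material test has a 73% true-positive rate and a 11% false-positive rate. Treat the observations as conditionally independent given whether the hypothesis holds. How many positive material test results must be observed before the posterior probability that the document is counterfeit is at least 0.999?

6

Prior odds: 0.067 ÷ 0.933 = 67/933.
Likelihood ratio of a positive result = 0.73/0.11 = 73/11.
Target odds: 0.999 ÷ 0.001 = 999.
Require (73/11)ⁿ ≥ 999 ÷ (67/933) = 932067/67.
(73/11)⁵ ≈12872.1 falls short of 932067/67 but (73/11)⁶ ≈85424.2 reaches it, so n = 6.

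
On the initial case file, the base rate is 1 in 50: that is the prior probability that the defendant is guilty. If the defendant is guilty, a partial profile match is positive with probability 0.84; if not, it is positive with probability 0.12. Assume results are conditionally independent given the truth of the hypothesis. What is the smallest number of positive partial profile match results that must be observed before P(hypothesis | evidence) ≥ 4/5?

3

Prior odds = 0.02/0.98 = 1/49.
Likelihood ratio of a positive = 0.84/0.12 = 7.
Target odds: 0.8 ÷ 0.2 = 4.
Require 7ⁿ ≥ 4 ÷ (1/49) = 196.
7² = 49 falls short of 196 but 7³ = 343 reaches it, so n = 3.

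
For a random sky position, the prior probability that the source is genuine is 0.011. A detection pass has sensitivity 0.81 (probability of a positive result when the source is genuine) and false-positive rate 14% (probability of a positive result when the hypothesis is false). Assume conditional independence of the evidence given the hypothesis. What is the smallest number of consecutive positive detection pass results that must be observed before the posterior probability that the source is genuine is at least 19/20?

5

Prior odds = 0.011/0.989 = 11/989.
Likelihood ratio of a positive result = 0.81/0.14 = 81/14.
Target odds: 0.95 ÷ 0.05 = 19.
Require (81/14)ⁿ ≥ 19 ÷ (11/989) = 18791/11.
(81/14)⁴ = 43046721/38416 falls short of 18791/11 but (81/14)⁵ ≈6483.13 reaches it, so n = 5.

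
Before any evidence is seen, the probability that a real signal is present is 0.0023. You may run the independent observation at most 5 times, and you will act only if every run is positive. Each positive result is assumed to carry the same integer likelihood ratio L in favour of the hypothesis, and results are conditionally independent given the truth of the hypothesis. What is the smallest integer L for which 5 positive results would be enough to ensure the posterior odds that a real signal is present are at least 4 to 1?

Prior odds = 0.0023/0.9977 = 23/9977.
Target odds = 4.
Need L⁵ ≥ 4 ÷ (23/9977) = 39908/23.
4⁵ = 1024 < 39908/23 ≤ 3125 = 5⁵, so L = 5.

5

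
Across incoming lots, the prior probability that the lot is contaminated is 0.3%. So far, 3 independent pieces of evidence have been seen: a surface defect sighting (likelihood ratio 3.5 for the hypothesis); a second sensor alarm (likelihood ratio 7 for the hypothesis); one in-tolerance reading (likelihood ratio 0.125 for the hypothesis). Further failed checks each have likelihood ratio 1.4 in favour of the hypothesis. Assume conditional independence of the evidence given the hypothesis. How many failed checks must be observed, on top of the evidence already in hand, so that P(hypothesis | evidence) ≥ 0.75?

18

Prior odds = 0.003/0.997 = 3/997.
Combined Bayes factor of the evidence already in hand = 3.5 × 7 × 0.125 = 3.0625.
Odds after that evidence = (3/997) × 3.0625 = 147/15952.
Target odds = 0.75/0.25 = 3.
Need 1.4ⁿ ≥ 3 ÷ (147/15952) = 15952/49.
1.4¹⁷ ≈304.913 falls short of 15952/49 but 1.4¹⁸ ≈426.879 reaches it, so n = 18.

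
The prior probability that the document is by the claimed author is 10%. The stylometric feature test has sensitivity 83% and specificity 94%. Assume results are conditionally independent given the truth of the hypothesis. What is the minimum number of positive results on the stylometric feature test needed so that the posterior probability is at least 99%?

3

Prior odds: 0.1 ÷ 0.9 = 1/9.
False-positive rate = 1 − 0.94 = 0.06; likelihood ratio of a positive = 0.83/0.06 = 83/6.
Target odds: 0.99 ÷ 0.01 = 99.
Require (83/6)ⁿ ≥ 99 ÷ (1/9) = 891.
(83/6)² = 6889/36 falls short of 891 but (83/6)³ = 571787/216 reaches it, so n = 3.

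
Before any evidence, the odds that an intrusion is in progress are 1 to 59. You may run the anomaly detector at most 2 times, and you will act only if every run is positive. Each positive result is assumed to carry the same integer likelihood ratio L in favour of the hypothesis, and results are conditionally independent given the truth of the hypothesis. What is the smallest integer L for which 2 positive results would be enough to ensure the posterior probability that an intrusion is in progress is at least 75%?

14

Prior odds = 1/59.
Target odds = 0.75/0.25 = 3.
Need L² ≥ 3 ÷ (1/59) = 177.
13² = 169 < 177 ≤ 196 = 14², so L = 14.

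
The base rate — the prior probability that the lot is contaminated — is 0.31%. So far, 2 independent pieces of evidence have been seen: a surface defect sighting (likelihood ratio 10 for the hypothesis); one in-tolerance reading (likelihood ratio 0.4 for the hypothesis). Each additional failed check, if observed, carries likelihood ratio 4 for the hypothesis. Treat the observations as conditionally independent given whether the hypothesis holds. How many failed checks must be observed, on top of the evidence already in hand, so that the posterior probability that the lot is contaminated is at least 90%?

Prior odds = 0.0031/0.9969 = 31/9969.
Combined Bayes factor of the evidence already in hand = 10 × 0.4 = 4.
Odds after that evidence = (31/9969) × 4 = 124/9969.
Target odds = 0.9/0.1 = 9.
Need 4ⁿ ≥ 9 ÷ (124/9969) = 89721/124.
4⁴ = 256 falls short of 89721/124 but 4⁵ = 1024 reaches it, so n = 5.

5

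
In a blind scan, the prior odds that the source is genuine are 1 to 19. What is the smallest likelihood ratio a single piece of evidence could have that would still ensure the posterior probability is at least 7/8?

Prior odds = 1/19.
Target odds = 0.875/0.125 = 7.
Required Bayes factor = 7 ÷ (1/19) = 133.

133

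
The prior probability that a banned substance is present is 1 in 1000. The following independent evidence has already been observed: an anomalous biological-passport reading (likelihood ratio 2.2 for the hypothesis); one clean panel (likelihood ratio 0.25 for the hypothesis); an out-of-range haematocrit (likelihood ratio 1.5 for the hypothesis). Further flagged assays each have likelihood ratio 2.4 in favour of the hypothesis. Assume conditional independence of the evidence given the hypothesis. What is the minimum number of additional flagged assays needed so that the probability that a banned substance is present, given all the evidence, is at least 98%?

Prior odds = 0.001/0.999 = 1/999.
Combined Bayes factor of the evidence already in hand = 2.2 × 0.25 × 1.5 = 0.825.
Odds after that evidence = (1/999) × 0.825 = 11/13320.
Target odds = 0.98/0.02 = 49.
Need 2.4ⁿ ≥ 49 ÷ (11/13320) = 652680/11.
2.4¹² ≈36520.3 falls short of 652680/11 but 2.4¹³ ≈87648.8 reaches it, so n = 13.

13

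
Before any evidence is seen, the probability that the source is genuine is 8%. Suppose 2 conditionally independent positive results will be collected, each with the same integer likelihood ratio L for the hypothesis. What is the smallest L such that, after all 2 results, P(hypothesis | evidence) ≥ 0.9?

11

Prior odds = 0.08/0.92 = 2/23.
Target odds = 0.9/0.1 = 9.
Need L² ≥ 9 ÷ (2/23) = 103.5.
10² = 100 < 103.5 ≤ 121 = 11², so L = 11.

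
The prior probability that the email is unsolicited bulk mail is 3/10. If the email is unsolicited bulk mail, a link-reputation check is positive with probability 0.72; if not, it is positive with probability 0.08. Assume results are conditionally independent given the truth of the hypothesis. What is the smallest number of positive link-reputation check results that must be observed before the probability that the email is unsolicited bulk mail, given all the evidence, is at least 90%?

2

Prior odds: 0.3 ÷ 0.7 = 3/7.
Likelihood ratio of a positive = 0.72/0.08 = 9.
Target odds: 0.9 ÷ 0.1 = 9.
Need (3/7) × 9ⁿ ≥ 9, i.e. 9ⁿ ≥ 21.
9¹ = 9 falls short of 21 but 9² = 81 reaches it, so n = 2.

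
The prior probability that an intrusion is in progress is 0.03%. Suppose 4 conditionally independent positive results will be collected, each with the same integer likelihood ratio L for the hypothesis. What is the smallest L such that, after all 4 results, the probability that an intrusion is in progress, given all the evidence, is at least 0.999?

43

Prior odds = 0.0003/0.9997 = 3/9997.
Target odds = 0.999/0.001 = 999.
Need L⁴ ≥ 999 ÷ (3/9997) = 3329001.
42⁴ = 3111696 < 3329001 ≤ 3418801 = 43⁴, so L = 43.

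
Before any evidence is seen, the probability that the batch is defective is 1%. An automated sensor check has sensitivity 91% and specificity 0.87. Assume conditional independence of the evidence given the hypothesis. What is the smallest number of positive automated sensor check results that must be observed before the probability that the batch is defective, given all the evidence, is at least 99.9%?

Prior odds: 0.01 ÷ 0.99 = 1/99.
False-positive rate = 1 − 0.87 = 0.13; likelihood ratio of a positive = 0.91/0.13 = 7.
Target odds: 0.999 ÷ 0.001 = 999.
Require 7ⁿ ≥ 999 ÷ (1/99) = 98901.
7⁵ = 16807 falls short of 98901 but 7⁶ = 117649 reaches it, so n = 6.

6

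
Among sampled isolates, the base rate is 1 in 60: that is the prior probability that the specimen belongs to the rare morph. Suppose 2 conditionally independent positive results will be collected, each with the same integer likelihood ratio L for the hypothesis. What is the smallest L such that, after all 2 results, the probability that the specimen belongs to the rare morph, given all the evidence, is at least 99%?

77

Prior odds = (1/60)/(59/60) = 1/59.
Target odds = 0.99/0.01 = 99.
Need L² ≥ 99 ÷ (1/59) = 5841.
76² = 5776 < 5841 ≤ 5929 = 77², so L = 77.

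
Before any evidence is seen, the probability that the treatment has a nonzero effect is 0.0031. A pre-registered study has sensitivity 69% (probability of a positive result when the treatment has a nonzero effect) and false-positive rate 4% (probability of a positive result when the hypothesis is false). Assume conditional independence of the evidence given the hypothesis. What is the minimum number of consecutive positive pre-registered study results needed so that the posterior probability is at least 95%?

Prior odds = 0.0031/0.9969 = 31/9969.
Likelihood ratio of a positive result = 0.69/0.04 = 17.25.
Target odds: 0.95 ÷ 0.05 = 19.
Need (31/9969) × 17.25ⁿ ≥ 19, i.e. 17.25ⁿ ≥ 189411/31.
17.25³ = 5132.953125 falls short of 189411/31 but 17.25⁴ = 22667121/256 reaches it, so n = 4.

4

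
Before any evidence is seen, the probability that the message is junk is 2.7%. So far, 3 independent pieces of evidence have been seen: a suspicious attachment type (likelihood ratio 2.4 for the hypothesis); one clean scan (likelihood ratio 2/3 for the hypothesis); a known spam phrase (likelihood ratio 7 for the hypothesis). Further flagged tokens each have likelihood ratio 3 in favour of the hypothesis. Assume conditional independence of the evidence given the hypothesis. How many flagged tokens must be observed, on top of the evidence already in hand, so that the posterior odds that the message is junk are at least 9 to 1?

4

Prior odds = 0.027/0.973 = 27/973.
Combined Bayes factor of the evidence already in hand = 2.4 × (2/3) × 7 = 11.2.
Odds after that evidence = (27/973) × 11.2 = 216/695.
Target odds = 9.
Need 3ⁿ ≥ 9 ÷ (216/695) = 695/24.
3³ = 27 falls short of 695/24 but 3⁴ = 81 reaches it, so n = 4.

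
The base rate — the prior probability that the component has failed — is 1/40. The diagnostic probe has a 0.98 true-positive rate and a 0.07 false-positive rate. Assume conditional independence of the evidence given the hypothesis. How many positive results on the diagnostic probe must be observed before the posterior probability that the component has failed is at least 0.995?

Prior odds: 0.025 ÷ 0.975 = 1/39.
Likelihood ratio of a positive result = 0.98/0.07 = 14.
Target odds: 0.995 ÷ 0.005 = 199.
Require 14ⁿ ≥ 199 ÷ (1/39) = 7761.
14³ = 2744 falls short of 7761 but 14⁴ = 38416 reaches it, so n = 4.

4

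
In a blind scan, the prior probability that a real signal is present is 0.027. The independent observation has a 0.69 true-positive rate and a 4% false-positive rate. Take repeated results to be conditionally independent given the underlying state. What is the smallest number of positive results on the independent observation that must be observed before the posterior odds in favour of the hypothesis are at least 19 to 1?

3

Prior odds: 0.027 ÷ 0.973 = 27/973.
Likelihood ratio of a positive result = 0.69/0.04 = 17.25.
Target odds = 19.
Require 17.25ⁿ ≥ 19 ÷ (27/973) = 18487/27.
17.25² = 297.5625 falls short of 18487/27 but 17.25³ = 5132.953125 reaches it, so n = 3.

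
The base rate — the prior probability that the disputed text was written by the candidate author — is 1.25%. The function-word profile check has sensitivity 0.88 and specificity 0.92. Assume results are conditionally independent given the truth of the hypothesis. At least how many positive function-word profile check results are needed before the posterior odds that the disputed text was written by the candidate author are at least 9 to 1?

3

Prior odds = 0.0125/0.9875 = 1/79.
False-positive rate = 1 − 0.92 = 0.08; likelihood ratio of a positive = 0.88/0.08 = 11.
Target odds = 9.
Require 11ⁿ ≥ 9 ÷ (1/79) = 711.
11² = 121 falls short of 711 but 11³ = 1331 reaches it, so n = 3.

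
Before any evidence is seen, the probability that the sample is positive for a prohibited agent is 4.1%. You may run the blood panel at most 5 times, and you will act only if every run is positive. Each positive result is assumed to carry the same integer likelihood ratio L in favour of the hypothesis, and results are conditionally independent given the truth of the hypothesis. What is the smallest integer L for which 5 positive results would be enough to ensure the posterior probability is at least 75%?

3

Prior odds = 0.041/0.959 = 41/959.
Target odds = 0.75/0.25 = 3.
Need L⁵ ≥ 3 ÷ (41/959) = 2877/41.
2⁵ = 32 < 2877/41 ≤ 243 = 3⁵, so L = 3.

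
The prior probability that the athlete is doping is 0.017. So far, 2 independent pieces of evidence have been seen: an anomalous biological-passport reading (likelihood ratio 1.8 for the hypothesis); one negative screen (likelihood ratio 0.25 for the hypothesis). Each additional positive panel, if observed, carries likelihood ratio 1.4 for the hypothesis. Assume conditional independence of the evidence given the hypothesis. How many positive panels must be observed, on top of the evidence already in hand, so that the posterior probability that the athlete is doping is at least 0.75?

18

Prior odds = 0.017/0.983 = 17/983.
Combined Bayes factor of the evidence already in hand = 1.8 × 0.25 = 0.45.
Odds after that evidence = (17/983) × 0.45 = 153/19660.
Target odds = 0.75/0.25 = 3.
Need 1.4ⁿ ≥ 3 ÷ (153/19660) = 19660/51.
1.4¹⁷ ≈304.913 falls short of 19660/51 but 1.4¹⁸ ≈426.879 reaches it, so n = 18.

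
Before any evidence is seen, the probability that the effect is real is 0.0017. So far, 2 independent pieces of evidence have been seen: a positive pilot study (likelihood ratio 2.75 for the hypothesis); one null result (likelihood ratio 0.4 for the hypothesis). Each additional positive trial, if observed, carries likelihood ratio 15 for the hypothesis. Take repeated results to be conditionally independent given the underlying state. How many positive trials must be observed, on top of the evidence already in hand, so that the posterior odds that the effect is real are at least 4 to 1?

Prior odds = 0.0017/0.9983 = 17/9983.
Combined Bayes factor of the evidence already in hand = 2.75 × 0.4 = 1.1.
Odds after that evidence = (17/9983) × 1.1 = 187/99830.
Target odds = 4.
Need 15ⁿ ≥ 4 ÷ (187/99830) = 399320/187.
15² = 225 falls short of 399320/187 but 15³ = 3375 reaches it, so n = 3.

3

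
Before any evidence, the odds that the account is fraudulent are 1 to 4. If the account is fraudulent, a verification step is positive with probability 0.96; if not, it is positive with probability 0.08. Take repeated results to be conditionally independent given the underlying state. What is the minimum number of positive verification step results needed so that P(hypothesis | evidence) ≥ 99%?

Prior odds = 0.25.
Likelihood ratio of a positive = 0.96/0.08 = 12.
Target posterior odds = 0.99/0.01 = 99.
Require 12ⁿ ≥ 99 ÷ 0.25 = 396.
12² = 144 falls short of 396 but 12³ = 1728 reaches it, so n = 3.

3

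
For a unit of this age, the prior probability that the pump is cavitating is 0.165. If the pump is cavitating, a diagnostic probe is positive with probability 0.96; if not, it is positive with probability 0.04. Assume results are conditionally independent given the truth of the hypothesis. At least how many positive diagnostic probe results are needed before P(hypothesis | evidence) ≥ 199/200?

Prior odds = 0.165/0.835 = 33/167.
Likelihood ratio of a positive = 0.96/0.04 = 24.
Target odds: 0.995 ÷ 0.005 = 199.
Need (33/167) × 24ⁿ ≥ 199, i.e. 24ⁿ ≥ 33233/33.
24² = 576 falls short of 33233/33 but 24³ = 13824 reaches it, so n = 3.

3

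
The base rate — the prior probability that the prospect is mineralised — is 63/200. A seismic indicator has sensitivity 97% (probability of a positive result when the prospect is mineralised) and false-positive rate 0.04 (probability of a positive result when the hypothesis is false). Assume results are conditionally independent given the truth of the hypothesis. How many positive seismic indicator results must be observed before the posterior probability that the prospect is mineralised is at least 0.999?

Prior odds: 0.315 ÷ 0.685 = 63/137.
Likelihood ratio of a positive result = 0.97/0.04 = 24.25.
Target odds: 0.999 ÷ 0.001 = 999.
Need (63/137) × 24.25ⁿ ≥ 999, i.e. 24.25ⁿ ≥ 15207/7.
24.25² = 588.0625 falls short of 15207/7 but 24.25³ = 912673/64 reaches it, so n = 3.

3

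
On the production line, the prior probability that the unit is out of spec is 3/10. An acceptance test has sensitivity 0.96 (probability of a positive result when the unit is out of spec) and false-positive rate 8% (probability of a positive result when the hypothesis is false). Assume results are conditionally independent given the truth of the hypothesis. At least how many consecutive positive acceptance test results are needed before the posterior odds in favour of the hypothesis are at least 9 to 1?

Prior odds = 0.3/0.7 = 3/7.
Likelihood ratio of a positive result = 0.96/0.08 = 12.
Target odds = 9.
Need (3/7) × 12ⁿ ≥ 9, i.e. 12ⁿ ≥ 21.
12¹ = 12 falls short of 21 but 12² = 144 reaches it, so n = 2.

2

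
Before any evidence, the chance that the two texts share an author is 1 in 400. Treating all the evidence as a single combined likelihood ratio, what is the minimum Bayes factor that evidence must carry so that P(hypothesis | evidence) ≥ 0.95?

7581

Prior odds = 0.0025/0.9975 = 1/399.
Target odds = 0.95/0.05 = 19.
Required Bayes factor = 19 ÷ (1/399) = 7581.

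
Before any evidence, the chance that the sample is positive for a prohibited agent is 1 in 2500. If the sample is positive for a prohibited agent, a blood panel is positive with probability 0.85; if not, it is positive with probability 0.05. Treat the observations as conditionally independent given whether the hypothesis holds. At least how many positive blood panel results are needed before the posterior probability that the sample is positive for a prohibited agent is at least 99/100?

Prior odds = 0.0004/0.9996 = 1/2499.
Likelihood ratio of a positive = 0.85/0.05 = 17.
Target odds: 0.99 ÷ 0.01 = 99.
Require 17ⁿ ≥ 99 ÷ (1/2499) = 247401.
17⁴ = 83521 falls short of 247401 but 17⁵ = 1419857 reaches it, so n = 5.

5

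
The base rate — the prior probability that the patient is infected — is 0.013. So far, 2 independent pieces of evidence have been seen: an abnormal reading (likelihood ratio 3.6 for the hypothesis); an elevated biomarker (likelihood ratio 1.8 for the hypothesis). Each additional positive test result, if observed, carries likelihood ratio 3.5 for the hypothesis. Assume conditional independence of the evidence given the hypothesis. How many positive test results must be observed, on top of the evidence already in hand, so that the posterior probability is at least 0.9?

Prior odds = 0.013/0.987 = 13/987.
Combined Bayes factor of the evidence already in hand = 3.6 × 1.8 = 6.48.
Odds after that evidence = (13/987) × 6.48 = 702/8225.
Target odds = 0.9/0.1 = 9.
Need 3.5ⁿ ≥ 9 ÷ (702/8225) = 8225/78.
3.5³ = 42.875 falls short of 8225/78 but 3.5⁴ = 150.0625 reaches it, so n = 4.

4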